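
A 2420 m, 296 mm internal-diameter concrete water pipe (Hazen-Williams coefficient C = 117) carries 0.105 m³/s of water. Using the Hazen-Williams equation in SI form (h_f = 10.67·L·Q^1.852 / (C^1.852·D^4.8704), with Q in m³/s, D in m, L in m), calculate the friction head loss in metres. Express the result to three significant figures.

h_f ≈ 22.1 m

h_f = 10.67·2420·0.105^1.852 / (117^1.852·0.296^4.8704) = 22.08 m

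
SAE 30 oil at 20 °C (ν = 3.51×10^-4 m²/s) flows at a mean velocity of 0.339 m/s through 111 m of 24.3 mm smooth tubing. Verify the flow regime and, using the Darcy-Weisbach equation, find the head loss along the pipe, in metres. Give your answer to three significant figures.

Re = VD/ν = 0.339·0.02430/3.51×10^-4 = 23.5 → laminar (Re < 2300)
f = 64/Re = 2.727
h_f = f(L/D)V²/(2g) = 2.727·(111/0.02430)·0.339²/(2·9.81) = 72.96 m

h_f ≈ 73.0 m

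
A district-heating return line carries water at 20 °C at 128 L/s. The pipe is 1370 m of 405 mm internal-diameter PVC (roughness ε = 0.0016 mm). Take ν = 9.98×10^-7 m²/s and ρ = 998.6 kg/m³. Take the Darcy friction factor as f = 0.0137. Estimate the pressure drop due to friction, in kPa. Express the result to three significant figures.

V = 4Q/(πD²) = 4·0.128/(π·0.405²) = 0.9936 m/s
h_f = f(L/D)V²/(2g) = 0.01370·(1370/0.405)·0.9936²/(2·9.81) = 2.332 m
Δp = ρg·h_f = 998.6·9.81·2.332 = 22.84 kPa

Δp ≈ 22.8 kPa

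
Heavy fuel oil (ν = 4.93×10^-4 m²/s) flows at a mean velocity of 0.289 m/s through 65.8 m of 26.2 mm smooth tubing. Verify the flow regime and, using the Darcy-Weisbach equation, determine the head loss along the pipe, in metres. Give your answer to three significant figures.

Re = VD/ν = 0.289·0.02620/4.93×10^-4 = 15.4 → laminar (Re < 2300)
f = 64/Re = 4.167
h_f = f(L/D)V²/(2g) = 4.167·(65.8/0.02620)·0.289²/(2·9.81) = 44.55 m

h_f ≈ 44.6 m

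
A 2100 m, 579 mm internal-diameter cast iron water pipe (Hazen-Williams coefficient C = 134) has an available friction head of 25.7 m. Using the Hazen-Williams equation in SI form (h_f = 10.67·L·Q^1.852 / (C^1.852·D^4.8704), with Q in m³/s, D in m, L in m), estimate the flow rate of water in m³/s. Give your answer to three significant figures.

Rearranging: Q = [h_f·C^1.852·D^4.8704 / (10.67·L)]^(1/1.852)
Q = [25.7·134^1.852·0.579^4.8704 / (10.67·2100)]^0.540 = 0.8228 m³/s

Q ≈ 0.823 m³/s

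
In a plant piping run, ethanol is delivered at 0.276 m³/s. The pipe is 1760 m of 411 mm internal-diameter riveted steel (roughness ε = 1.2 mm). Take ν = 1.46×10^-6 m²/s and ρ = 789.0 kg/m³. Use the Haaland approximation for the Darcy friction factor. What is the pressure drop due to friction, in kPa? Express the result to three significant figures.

Δp ≈ 192 kPa

V = 4Q/(πD²) = 4·0.276/(π·0.411²) = 2.080 m/s
Re = VD/ν = 2.080·0.411/1.46×10^-6 = 5.86×10^5 → turbulent
ε/D = 1.2/411 = 0.00292
Haaland: f = 0.02623
h_f = f(L/D)V²/(2g) = 0.02623·(1760/0.411)·2.080²/(2·9.81) = 24.78 m
Δp = ρg·h_f = 789.0·9.81·24.78 = 191.8 kPa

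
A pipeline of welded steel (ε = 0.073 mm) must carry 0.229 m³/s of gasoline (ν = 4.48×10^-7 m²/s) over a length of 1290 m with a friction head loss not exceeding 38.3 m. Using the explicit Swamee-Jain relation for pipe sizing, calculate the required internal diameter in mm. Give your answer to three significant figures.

Swamee-Jain (Type III): D = 0.66·[ε^1.25·(LQ²/(gh_f))^4.75 + ν·Q^9.4·(L/(gh_f))^5.2]^0.04
LQ²/(gh_f) = 0.1800; L/(gh_f) = 3.433
Term 1 = ε^1.25·(…)^4.75 = 1.96×10^-9; Term 2 = ν·Q^9.4·(…)^5.2 = 2.63×10^-10
D = 0.66·(1.96×10^-9 + 2.63×10^-10)^0.04 = 0.2975 m = 297 mm
Check: V = 3.30 m/s, Re = 2.19×10^6, f = 0.01480, h_f = 35.5 m ≈ 38.3 m ✓

D ≈ 297 mm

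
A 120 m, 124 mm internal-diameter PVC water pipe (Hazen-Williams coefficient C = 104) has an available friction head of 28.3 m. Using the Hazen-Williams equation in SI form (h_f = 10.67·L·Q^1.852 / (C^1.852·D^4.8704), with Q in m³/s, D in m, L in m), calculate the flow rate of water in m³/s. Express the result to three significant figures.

Rearranging: Q = [h_f·C^1.852·D^4.8704 / (10.67·L)]^(1/1.852)
Q = [28.3·104^1.852·0.124^4.8704 / (10.67·120)]^0.540 = 0.05482 m³/s

Q ≈ 0.0548 m³/s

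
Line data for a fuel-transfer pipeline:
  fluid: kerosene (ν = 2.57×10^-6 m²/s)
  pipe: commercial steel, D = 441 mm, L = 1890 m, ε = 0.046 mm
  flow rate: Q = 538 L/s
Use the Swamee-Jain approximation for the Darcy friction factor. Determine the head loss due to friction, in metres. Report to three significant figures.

V = 4Q/(πD²) = 4·0.538/(π·0.441²) = 3.522 m/s
Re = VD/ν = 3.522·0.441/2.57×10^-6 = 6.04×10^5 → turbulent
ε/D = 0.046/441 = 1.04×10^-4
Swamee-Jain: f = 0.01422
h_f = f(L/D)V²/(2g) = 0.01422·(1890/0.441)·3.522²/(2·9.81) = 38.54 m

h_f ≈ 38.5 m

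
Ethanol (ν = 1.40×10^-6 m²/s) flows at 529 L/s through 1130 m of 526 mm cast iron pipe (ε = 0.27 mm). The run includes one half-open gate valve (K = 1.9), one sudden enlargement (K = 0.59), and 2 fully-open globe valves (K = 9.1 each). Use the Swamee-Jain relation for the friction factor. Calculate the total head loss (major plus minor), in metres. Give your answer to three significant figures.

V = 4Q/(πD²) = 2.434 m/s; V²/2g = 0.3021 m
Re = 9.15×10^5, ε/D = 5.13×10^-4 → f = 0.01744 (Swamee-Jain)
Major: h_f = f(L/D)·V²/2g = 0.01744·2148·0.3021 = 11.31 m
Minor: ΣK = 20.7; h_m = ΣK·V²/2g = 6.250 m
Total H_L = 11.31 + 6.250 = 17.56 m

H_L ≈ 17.6 m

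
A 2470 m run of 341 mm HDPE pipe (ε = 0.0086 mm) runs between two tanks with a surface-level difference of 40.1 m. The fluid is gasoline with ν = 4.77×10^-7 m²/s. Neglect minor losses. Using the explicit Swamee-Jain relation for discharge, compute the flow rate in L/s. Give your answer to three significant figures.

Swamee-Jain (Type II): Q = -0.965·√(gD⁵h_f/L)·ln[ε/(3.7D) + √(3.17ν²L/(gD³h_f))]
√(gD⁵h_f/L) = √(9.81·0.341⁵·40.1/2470) = 0.02710
ε/(3.7D) = 6.82×10^-6; √(3.17ν²L/(gD³h_f)) = 1.07×10^-5
Q = -0.965·0.02710·ln(1.750×10^-5) = 0.2864 m³/s
Check: V = 3.14 m/s, Re = 2.24×10^6, f = 0.01109, h_f = 40.3 m ≈ 40.1 m ✓

Q ≈ 286 L/s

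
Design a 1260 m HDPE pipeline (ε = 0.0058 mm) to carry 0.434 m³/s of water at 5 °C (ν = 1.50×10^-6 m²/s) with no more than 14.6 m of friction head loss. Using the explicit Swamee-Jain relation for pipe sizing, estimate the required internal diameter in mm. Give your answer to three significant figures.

Swamee-Jain (Type III): D = 0.66·[ε^1.25·(LQ²/(gh_f))^4.75 + ν·Q^9.4·(L/(gh_f))^5.2]^0.04
LQ²/(gh_f) = 1.657; L/(gh_f) = 8.797
Term 1 = ε^1.25·(…)^4.75 = 3.13×10^-6; Term 2 = ν·Q^9.4·(…)^5.2 = 4.78×10^-5
D = 0.66·(3.13×10^-6 + 4.78×10^-5)^0.04 = 0.4444 m = 444 mm
Check: V = 2.80 m/s, Re = 8.29×10^5, f = 0.01227, h_f = 13.9 m ≈ 14.6 m ✓

D ≈ 444 mm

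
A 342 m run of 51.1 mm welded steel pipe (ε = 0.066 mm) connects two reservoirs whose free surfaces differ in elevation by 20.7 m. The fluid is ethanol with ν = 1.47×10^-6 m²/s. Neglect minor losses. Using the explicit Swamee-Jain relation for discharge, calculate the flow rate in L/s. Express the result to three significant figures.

Swamee-Jain (Type II): Q = -0.965·√(gD⁵h_f/L)·ln[ε/(3.7D) + √(3.17ν²L/(gD³h_f))]
√(gD⁵h_f/L) = √(9.81·0.0511⁵·20.7/342) = 4.548×10^-4
ε/(3.7D) = 3.49×10^-4; √(3.17ν²L/(gD³h_f)) = 2.94×10^-4
Q = -0.965·4.548×10^-4·ln(6.431×10^-4) = 0.003226 m³/s
Check: V = 1.57 m/s, Re = 5.47×10^4, f = 0.02473, h_f = 20.9 m ≈ 20.7 m ✓

Q ≈ 3.23 L/s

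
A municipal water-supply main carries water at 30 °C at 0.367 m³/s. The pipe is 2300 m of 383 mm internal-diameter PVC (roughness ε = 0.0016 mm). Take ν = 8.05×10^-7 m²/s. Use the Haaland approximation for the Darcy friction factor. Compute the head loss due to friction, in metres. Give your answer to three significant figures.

h_f ≈ 33.9 m

V = 4Q/(πD²) = 4·0.367/(π·0.383²) = 3.186 m/s
Re = VD/ν = 3.186·0.383/8.05×10^-7 = 1.52×10^6 → turbulent
ε/D = 0.0016/383 = 4.18×10^-6
Haaland: f = 0.01091
h_f = f(L/D)V²/(2g) = 0.01091·(2300/0.383)·3.186²/(2·9.81) = 33.89 m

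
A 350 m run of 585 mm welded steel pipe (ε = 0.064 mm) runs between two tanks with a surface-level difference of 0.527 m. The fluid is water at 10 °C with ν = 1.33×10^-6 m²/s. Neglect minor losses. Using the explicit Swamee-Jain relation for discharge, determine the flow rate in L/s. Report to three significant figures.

Q ≈ 292 L/s

Swamee-Jain (Type II): Q = -0.965·√(gD⁵h_f/L)·ln[ε/(3.7D) + √(3.17ν²L/(gD³h_f))]
√(gD⁵h_f/L) = √(9.81·0.585⁵·0.527/350) = 0.03181
ε/(3.7D) = 2.96×10^-5; √(3.17ν²L/(gD³h_f)) = 4.35×10^-5
Q = -0.965·0.03181·ln(7.311×10^-5) = 0.2924 m³/s
Check: V = 1.09 m/s, Re = 4.78×10^5, f = 0.01465, h_f = 0.529 m ≈ 0.527 m ✓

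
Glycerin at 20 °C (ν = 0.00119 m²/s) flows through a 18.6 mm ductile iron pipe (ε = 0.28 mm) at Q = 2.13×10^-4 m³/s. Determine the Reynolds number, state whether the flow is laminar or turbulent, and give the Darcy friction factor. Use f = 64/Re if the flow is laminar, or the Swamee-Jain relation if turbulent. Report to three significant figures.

Re ≈ 12.3; laminar; f = 64/Re ≈ 5.22

V = 4Q/(πD²) = 0.7839 m/s
Re = VD/ν = 0.7839·0.0186/0.00119 = 12.3
Re < 2300 → laminar → f = 64/Re = 5.223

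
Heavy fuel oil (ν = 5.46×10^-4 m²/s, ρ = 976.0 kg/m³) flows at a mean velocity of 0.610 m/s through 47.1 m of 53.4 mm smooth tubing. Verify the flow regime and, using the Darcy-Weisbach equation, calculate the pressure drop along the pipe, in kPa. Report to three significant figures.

Δp ≈ 172 kPa

Re = VD/ν = 0.610·0.05340/5.46×10^-4 = 59.7 → laminar (Re < 2300)
f = 64/Re = 1.073
h_f = f(L/D)V²/(2g) = 1.073·(47.1/0.05340)·0.610²/(2·9.81) = 17.94 m
Δp = ρg·h_f = 976.0·9.81·17.94 = 171.8 kPa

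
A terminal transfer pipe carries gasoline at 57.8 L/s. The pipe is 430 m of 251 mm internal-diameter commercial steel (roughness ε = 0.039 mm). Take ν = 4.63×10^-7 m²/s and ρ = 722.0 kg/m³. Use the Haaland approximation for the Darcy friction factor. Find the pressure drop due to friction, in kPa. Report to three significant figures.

V = 4Q/(πD²) = 4·0.0578/(π·0.251²) = 1.168 m/s
Re = VD/ν = 1.168·0.251/4.63×10^-7 = 6.33×10^5 → turbulent
ε/D = 0.039/251 = 1.55×10^-4
Haaland: f = 0.01455
h_f = f(L/D)V²/(2g) = 0.01455·(430/0.251)·1.168²/(2·9.81) = 1.733 m
Δp = ρg·h_f = 722.0·9.81·1.733 = 12.28 kPa

Δp ≈ 12.3 kPa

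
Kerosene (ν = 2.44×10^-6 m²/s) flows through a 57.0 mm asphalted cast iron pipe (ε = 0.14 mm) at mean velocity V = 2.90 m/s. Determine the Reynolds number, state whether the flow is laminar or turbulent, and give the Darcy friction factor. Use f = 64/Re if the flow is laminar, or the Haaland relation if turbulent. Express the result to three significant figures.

Re = VD/ν = 2.900·0.0570/2.44×10^-6 = 6.77×10^4
Re > 4000 → turbulent; ε/D = 0.00246
Haaland: f = 0.02671

Re ≈ 6.77×10^4; turbulent; f ≈ 0.0267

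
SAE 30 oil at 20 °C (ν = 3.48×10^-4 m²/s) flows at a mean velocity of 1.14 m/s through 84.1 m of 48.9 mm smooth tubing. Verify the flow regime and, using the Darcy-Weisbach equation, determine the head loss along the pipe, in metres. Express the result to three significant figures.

Re = VD/ν = 1.14·0.04890/3.48×10^-4 = 160 → laminar (Re < 2300)
f = 64/Re = 0.3995
h_f = f(L/D)V²/(2g) = 0.3995·(84.1/0.04890)·1.14²/(2·9.81) = 45.51 m

h_f ≈ 45.5 m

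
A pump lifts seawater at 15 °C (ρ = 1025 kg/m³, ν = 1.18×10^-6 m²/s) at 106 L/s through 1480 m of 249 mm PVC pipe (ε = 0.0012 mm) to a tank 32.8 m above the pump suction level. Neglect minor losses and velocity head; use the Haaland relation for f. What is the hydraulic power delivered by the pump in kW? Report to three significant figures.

V = 4Q/(πD²) = 2.177 m/s; Re = 4.59×10^5; ε/D = 4.82×10^-6; f = 0.01331
h_f = f(L/D)V²/2g = 19.11 m
Total head H = z + h_f = 32.8 + 19.11 = 51.91 m
P_hyd = ρgQH = 1025·9.81·0.106·51.91 = 55.33 kW

P_hyd ≈ 55.3 kW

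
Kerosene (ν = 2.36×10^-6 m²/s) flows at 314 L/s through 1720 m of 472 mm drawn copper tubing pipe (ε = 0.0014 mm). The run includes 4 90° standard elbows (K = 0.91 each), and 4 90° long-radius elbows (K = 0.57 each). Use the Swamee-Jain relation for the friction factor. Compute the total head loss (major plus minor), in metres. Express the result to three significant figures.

H_L ≈ 9.31 m

V = 4Q/(πD²) = 1.795 m/s; V²/2g = 0.1641 m
Re = 3.59×10^5, ε/D = 2.97×10^-6 → f = 0.01394 (Swamee-Jain)
Major: h_f = f(L/D)·V²/2g = 0.01394·3644·0.1641 = 8.339 m
Minor: ΣK = 5.92; h_m = ΣK·V²/2g = 0.9717 m
Total H_L = 8.339 + 0.9717 = 9.311 m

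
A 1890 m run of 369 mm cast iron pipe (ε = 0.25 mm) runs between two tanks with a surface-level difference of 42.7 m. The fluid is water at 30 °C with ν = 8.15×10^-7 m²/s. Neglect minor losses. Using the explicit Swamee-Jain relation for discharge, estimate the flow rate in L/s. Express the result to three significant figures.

Swamee-Jain (Type II): Q = -0.965·√(gD⁵h_f/L)·ln[ε/(3.7D) + √(3.17ν²L/(gD³h_f))]
√(gD⁵h_f/L) = √(9.81·0.369⁵·42.7/1890) = 0.03894
ε/(3.7D) = 1.83×10^-4; √(3.17ν²L/(gD³h_f)) = 1.38×10^-5
Q = -0.965·0.03894·ln(1.969×10^-4) = 0.3206 m³/s
Check: V = 3.00 m/s, Re = 1.36×10^6, f = 0.01828, h_f = 42.9 m ≈ 42.7 m ✓

Q ≈ 321 L/s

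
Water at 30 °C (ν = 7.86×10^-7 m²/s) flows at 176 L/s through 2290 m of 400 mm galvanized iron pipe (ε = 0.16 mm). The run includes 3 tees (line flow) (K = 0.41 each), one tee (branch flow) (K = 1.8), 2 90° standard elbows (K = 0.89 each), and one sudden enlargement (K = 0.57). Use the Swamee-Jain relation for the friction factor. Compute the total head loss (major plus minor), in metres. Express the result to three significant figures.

V = 4Q/(πD²) = 1.401 m/s; V²/2g = 0.09998 m
Re = 7.13×10^5, ε/D = 4.00×10^-4 → f = 0.01681 (Swamee-Jain)
Major: h_f = f(L/D)·V²/2g = 0.01681·5725·0.09998 = 9.620 m
Minor: ΣK = 5.38; h_m = ΣK·V²/2g = 0.5379 m
Total H_L = 9.620 + 0.5379 = 10.16 m

H_L ≈ 10.2 m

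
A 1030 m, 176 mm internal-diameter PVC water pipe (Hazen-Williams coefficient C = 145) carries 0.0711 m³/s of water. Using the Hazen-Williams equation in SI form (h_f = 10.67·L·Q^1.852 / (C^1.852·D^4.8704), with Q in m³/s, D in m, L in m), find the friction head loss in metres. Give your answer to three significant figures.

h_f ≈ 38.6 m

h_f = 10.67·1030·0.0711^1.852 / (145^1.852·0.176^4.8704) = 38.59 m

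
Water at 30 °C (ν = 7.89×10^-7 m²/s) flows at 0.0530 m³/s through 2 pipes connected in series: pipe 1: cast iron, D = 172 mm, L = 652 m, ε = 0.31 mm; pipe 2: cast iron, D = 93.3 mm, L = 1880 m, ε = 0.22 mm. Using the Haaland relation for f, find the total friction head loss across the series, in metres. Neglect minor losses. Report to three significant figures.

H ≈ 1550 m

Pipe 1: V = 2.281 m/s, Re = 4.97×10^5, ε/D = 0.00180, f = 0.02318, h_1 = f(L/D)V²/2g = 23.30 m
Pipe 2: V = 7.752 m/s, Re = 9.17×10^5, ε/D = 0.00236, f = 0.02469, h_2 = f(L/D)V²/2g = 1524 m
Series → Q common, losses add: H = Σh = 1547 m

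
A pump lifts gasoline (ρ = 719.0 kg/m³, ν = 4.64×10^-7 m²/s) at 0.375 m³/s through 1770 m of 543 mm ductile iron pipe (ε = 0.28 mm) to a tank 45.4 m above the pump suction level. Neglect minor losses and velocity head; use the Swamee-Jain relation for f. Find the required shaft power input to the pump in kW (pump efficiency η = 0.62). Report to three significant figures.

P_shaft ≈ 226 kW

V = 4Q/(πD²) = 1.619 m/s; Re = 1.90×10^6; ε/D = 5.16×10^-4; f = 0.01715
h_f = f(L/D)V²/2g = 7.474 m
Total head H = z + h_f = 45.4 + 7.474 = 52.87 m
P_hyd = ρgQH = 719.0·9.81·0.375·52.87 = 139.9 kW
P_shaft = P_hyd/η = 139.9/0.62 = 225.6 kW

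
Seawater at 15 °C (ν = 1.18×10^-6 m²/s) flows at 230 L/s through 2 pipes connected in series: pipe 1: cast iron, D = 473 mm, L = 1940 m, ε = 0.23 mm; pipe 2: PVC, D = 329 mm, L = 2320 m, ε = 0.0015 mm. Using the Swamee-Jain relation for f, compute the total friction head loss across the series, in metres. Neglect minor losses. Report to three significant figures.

H ≈ 38.6 m

Pipe 1: V = 1.309 m/s, Re = 5.25×10^5, ε/D = 4.86×10^-4, f = 0.01765, h_1 = f(L/D)V²/2g = 6.321 m
Pipe 2: V = 2.705 m/s, Re = 7.54×10^5, ε/D = 4.56×10^-6, f = 0.01227, h_2 = f(L/D)V²/2g = 32.29 m
Series → Q common, losses add: H = Σh = 38.61 m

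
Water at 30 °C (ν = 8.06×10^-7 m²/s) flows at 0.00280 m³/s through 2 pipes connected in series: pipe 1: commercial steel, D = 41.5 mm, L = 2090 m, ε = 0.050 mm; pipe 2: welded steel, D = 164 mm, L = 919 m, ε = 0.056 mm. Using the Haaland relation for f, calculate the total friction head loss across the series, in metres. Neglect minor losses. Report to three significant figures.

Pipe 1: V = 2.070 m/s, Re = 1.07×10^5, ε/D = 0.00120, f = 0.02254, h_1 = f(L/D)V²/2g = 247.9 m
Pipe 2: V = 0.1326 m/s, Re = 2.70×10^4, ε/D = 3.41×10^-4, f = 0.02464, h_2 = f(L/D)V²/2g = 0.1237 m
Series → Q common, losses add: H = Σh = 248.0 m

H ≈ 248 m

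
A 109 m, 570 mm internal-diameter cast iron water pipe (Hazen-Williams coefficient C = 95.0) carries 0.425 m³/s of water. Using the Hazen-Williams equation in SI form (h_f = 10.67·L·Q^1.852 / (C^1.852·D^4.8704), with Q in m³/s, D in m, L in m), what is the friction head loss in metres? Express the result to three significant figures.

h_f = 10.67·109·0.425^1.852 / (95.0^1.852·0.570^4.8704) = 0.8010 m

h_f ≈ 0.801 m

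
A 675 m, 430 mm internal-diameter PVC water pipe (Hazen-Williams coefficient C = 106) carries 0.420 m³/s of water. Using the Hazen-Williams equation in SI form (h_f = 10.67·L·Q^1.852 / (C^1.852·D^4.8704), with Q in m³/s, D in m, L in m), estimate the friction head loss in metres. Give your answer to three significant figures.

h_f = 10.67·675·0.420^1.852 / (106^1.852·0.430^4.8704) = 15.63 m

h_f ≈ 15.6 m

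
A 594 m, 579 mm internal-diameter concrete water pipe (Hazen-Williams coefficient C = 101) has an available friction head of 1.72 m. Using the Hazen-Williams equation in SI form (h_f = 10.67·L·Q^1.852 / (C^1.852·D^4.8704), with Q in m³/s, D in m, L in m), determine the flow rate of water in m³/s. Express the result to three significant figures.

Q ≈ 0.285 m³/s

Rearranging: Q = [h_f·C^1.852·D^4.8704 / (10.67·L)]^(1/1.852)
Q = [1.72·101^1.852·0.579^4.8704 / (10.67·594)]^0.540 = 0.2848 m³/s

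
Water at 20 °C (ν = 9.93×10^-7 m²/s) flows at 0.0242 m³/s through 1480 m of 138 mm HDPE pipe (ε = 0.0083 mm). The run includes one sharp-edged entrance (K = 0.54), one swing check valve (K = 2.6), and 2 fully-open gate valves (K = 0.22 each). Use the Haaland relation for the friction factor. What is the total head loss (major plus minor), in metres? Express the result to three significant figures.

H_L ≈ 22.8 m

V = 4Q/(πD²) = 1.618 m/s; V²/2g = 0.1334 m
Re = 2.25×10^5, ε/D = 6.01×10^-5 → f = 0.01559 (Haaland)
Major: h_f = f(L/D)·V²/2g = 0.01559·10725·0.1334 = 22.31 m
Minor: ΣK = 3.58; h_m = ΣK·V²/2g = 0.4777 m
Total H_L = 22.31 + 0.4777 = 22.78 m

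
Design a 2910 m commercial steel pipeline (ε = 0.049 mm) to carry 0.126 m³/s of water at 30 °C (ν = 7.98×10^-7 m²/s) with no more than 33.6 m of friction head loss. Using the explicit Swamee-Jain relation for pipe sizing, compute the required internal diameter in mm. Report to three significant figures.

Swamee-Jain (Type III): D = 0.66·[ε^1.25·(LQ²/(gh_f))^4.75 + ν·Q^9.4·(L/(gh_f))^5.2]^0.04
LQ²/(gh_f) = 0.1402; L/(gh_f) = 8.828
Term 1 = ε^1.25·(…)^4.75 = 3.62×10^-10; Term 2 = ν·Q^9.4·(…)^5.2 = 2.31×10^-10
D = 0.66·(3.62×10^-10 + 2.31×10^-10)^0.04 = 0.2822 m = 282 mm
Check: V = 2.02 m/s, Re = 7.13×10^5, f = 0.01481, h_f = 31.6 m ≈ 33.6 m ✓

D ≈ 282 mm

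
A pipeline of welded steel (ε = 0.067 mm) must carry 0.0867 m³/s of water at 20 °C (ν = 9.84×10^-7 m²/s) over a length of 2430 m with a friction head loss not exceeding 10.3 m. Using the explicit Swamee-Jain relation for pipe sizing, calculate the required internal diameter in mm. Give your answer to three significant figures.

D ≈ 302 mm

Swamee-Jain (Type III): D = 0.66·[ε^1.25·(LQ²/(gh_f))^4.75 + ν·Q^9.4·(L/(gh_f))^5.2]^0.04
LQ²/(gh_f) = 0.1808; L/(gh_f) = 24.05
Term 1 = ε^1.25·(…)^4.75 = 1.79×10^-9; Term 2 = ν·Q^9.4·(…)^5.2 = 1.56×10^-9
D = 0.66·(1.79×10^-9 + 1.56×10^-9)^0.04 = 0.3024 m = 302 mm
Check: V = 1.21 m/s, Re = 3.71×10^5, f = 0.01613, h_f = 9.63 m ≈ 10.3 m ✓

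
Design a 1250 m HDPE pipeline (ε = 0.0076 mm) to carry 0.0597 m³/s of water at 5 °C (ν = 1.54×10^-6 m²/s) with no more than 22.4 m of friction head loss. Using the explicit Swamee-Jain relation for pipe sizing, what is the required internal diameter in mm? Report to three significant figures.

D ≈ 193 mm

Swamee-Jain (Type III): D = 0.66·[ε^1.25·(LQ²/(gh_f))^4.75 + ν·Q^9.4·(L/(gh_f))^5.2]^0.04
LQ²/(gh_f) = 0.02027; L/(gh_f) = 5.688
Term 1 = ε^1.25·(…)^4.75 = 3.62×10^-15; Term 2 = ν·Q^9.4·(…)^5.2 = 4.05×10^-14
D = 0.66·(3.62×10^-15 + 4.05×10^-14)^0.04 = 0.1929 m = 193 mm
Check: V = 2.04 m/s, Re = 2.56×10^5, f = 0.01522, h_f = 21.0 m ≈ 22.4 m ✓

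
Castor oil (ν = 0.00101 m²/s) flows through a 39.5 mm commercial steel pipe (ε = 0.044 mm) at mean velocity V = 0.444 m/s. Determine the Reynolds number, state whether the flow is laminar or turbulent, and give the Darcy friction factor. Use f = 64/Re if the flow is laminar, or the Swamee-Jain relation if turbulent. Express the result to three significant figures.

Re ≈ 17.4; laminar; f = 64/Re ≈ 3.69

Re = VD/ν = 0.4440·0.0395/0.00101 = 17.4
Re < 2300 → laminar → f = 64/Re = 3.686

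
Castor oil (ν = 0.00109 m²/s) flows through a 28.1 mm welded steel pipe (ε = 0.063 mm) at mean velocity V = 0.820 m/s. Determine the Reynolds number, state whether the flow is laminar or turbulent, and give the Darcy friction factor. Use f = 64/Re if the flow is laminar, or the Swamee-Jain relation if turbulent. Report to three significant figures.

Re ≈ 21.1; laminar; f = 64/Re ≈ 3.03

Re = VD/ν = 0.8200·0.0281/0.00109 = 21.1
Re < 2300 → laminar → f = 64/Re = 3.028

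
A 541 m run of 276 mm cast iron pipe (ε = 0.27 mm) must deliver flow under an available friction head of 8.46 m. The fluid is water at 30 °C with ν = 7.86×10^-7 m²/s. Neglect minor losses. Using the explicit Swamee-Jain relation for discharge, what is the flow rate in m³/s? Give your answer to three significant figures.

Swamee-Jain (Type II): Q = -0.965·√(gD⁵h_f/L)·ln[ε/(3.7D) + √(3.17ν²L/(gD³h_f))]
√(gD⁵h_f/L) = √(9.81·0.276⁵·8.46/541) = 0.01567
ε/(3.7D) = 2.64×10^-4; √(3.17ν²L/(gD³h_f)) = 2.46×10^-5
Q = -0.965·0.01567·ln(2.890×10^-4) = 0.1233 m³/s
Check: V = 2.06 m/s, Re = 7.23×10^5, f = 0.02006, h_f = 8.51 m ≈ 8.46 m ✓

Q ≈ 0.123 m³/s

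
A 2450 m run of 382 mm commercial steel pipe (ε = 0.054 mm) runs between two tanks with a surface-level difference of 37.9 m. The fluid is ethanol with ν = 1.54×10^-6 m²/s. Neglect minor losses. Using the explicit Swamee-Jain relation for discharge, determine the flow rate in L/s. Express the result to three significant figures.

Q ≈ 325 L/s

Swamee-Jain (Type II): Q = -0.965·√(gD⁵h_f/L)·ln[ε/(3.7D) + √(3.17ν²L/(gD³h_f))]
√(gD⁵h_f/L) = √(9.81·0.382⁵·37.9/2450) = 0.03513
ε/(3.7D) = 3.82×10^-5; √(3.17ν²L/(gD³h_f)) = 2.98×10^-5
Q = -0.965·0.03513·ln(6.802×10^-5) = 0.3253 m³/s
Check: V = 2.84 m/s, Re = 7.04×10^5, f = 0.01446, h_f = 38.1 m ≈ 37.9 m ✓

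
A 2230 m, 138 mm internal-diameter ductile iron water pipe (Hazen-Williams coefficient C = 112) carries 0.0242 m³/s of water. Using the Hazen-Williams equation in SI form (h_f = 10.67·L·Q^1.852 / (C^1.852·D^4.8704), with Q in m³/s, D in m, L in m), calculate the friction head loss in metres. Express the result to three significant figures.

h_f ≈ 59.9 m

h_f = 10.67·2230·0.0242^1.852 / (112^1.852·0.138^4.8704) = 59.88 m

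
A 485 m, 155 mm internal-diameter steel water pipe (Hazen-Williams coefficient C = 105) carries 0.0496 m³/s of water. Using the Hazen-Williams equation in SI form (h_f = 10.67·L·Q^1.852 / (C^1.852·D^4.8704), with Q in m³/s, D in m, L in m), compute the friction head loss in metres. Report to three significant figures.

h_f = 10.67·485·0.0496^1.852 / (105^1.852·0.155^4.8704) = 31.49 m

h_f ≈ 31.5 m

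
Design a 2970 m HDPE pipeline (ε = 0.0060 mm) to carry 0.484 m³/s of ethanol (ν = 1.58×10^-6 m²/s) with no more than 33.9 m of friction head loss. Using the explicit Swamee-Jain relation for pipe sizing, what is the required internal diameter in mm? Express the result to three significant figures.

Swamee-Jain (Type III): D = 0.66·[ε^1.25·(LQ²/(gh_f))^4.75 + ν·Q^9.4·(L/(gh_f))^5.2]^0.04
LQ²/(gh_f) = 2.092; L/(gh_f) = 8.931
Term 1 = ε^1.25·(…)^4.75 = 9.90×10^-6; Term 2 = ν·Q^9.4·(…)^5.2 = 1.52×10^-4
D = 0.66·(9.90×10^-6 + 1.52×10^-4)^0.04 = 0.4655 m = 465 mm
Check: V = 2.84 m/s, Re = 8.38×10^5, f = 0.01224, h_f = 32.2 m ≈ 33.9 m ✓

D ≈ 465 mm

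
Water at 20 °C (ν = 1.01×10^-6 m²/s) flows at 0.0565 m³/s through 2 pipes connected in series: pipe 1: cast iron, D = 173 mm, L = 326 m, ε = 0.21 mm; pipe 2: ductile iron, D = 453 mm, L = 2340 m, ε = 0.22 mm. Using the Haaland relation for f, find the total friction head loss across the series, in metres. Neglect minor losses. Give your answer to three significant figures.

H ≈ 12.4 m

Pipe 1: V = 2.404 m/s, Re = 4.12×10^5, ε/D = 0.00121, f = 0.02119, h_1 = f(L/D)V²/2g = 11.76 m
Pipe 2: V = 0.3506 m/s, Re = 1.57×10^5, ε/D = 4.86×10^-4, f = 0.01899, h_2 = f(L/D)V²/2g = 0.6144 m
Series → Q common, losses add: H = Σh = 12.37 m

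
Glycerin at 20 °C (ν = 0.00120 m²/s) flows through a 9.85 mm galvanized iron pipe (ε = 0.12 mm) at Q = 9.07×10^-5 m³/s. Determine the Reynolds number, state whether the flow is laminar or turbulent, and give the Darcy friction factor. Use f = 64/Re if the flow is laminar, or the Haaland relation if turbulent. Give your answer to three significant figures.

V = 4Q/(πD²) = 1.190 m/s
Re = VD/ν = 1.190·0.00985/0.00120 = 9.77
Re < 2300 → laminar → f = 64/Re = 6.551

Re ≈ 9.77; laminar; f = 64/Re ≈ 6.55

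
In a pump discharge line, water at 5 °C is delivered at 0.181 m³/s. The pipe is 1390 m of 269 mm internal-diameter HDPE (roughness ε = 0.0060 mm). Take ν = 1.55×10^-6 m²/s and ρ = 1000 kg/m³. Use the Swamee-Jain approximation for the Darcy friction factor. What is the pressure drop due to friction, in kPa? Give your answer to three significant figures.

Δp ≈ 347 kPa

V = 4Q/(πD²) = 4·0.181/(π·0.269²) = 3.185 m/s
Re = VD/ν = 3.185·0.269/1.55×10^-6 = 5.53×10^5 → turbulent
ε/D = 0.0060/269 = 2.23×10^-5
Swamee-Jain: f = 0.01323
h_f = f(L/D)V²/(2g) = 0.01323·(1390/0.269)·3.185²/(2·9.81) = 35.34 m
Δp = ρg·h_f = 1000·9.81·35.34 = 346.7 kPa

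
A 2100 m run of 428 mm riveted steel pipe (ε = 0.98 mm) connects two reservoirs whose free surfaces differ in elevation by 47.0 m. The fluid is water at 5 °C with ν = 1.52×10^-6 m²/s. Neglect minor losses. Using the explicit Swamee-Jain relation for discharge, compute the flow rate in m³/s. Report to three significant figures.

Q ≈ 0.399 m³/s

Swamee-Jain (Type II): Q = -0.965·√(gD⁵h_f/L)·ln[ε/(3.7D) + √(3.17ν²L/(gD³h_f))]
√(gD⁵h_f/L) = √(9.81·0.428⁵·47.0/2100) = 0.05615
ε/(3.7D) = 6.19×10^-4; √(3.17ν²L/(gD³h_f)) = 2.06×10^-5
Q = -0.965·0.05615·ln(6.395×10^-4) = 0.3986 m³/s
Check: V = 2.77 m/s, Re = 7.80×10^5, f = 0.02459, h_f = 47.2 m ≈ 47.0 m ✓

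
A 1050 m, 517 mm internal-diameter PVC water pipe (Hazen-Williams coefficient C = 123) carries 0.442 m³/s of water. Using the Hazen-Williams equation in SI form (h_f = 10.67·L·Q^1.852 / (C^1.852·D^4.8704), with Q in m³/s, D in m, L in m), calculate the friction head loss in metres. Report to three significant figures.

h_f ≈ 8.27 m

h_f = 10.67·1050·0.442^1.852 / (123^1.852·0.517^4.8704) = 8.272 m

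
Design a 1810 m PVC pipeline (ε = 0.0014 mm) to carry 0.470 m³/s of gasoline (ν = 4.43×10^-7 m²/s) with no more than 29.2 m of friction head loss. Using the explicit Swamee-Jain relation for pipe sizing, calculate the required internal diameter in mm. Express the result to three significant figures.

D ≈ 407 mm

Swamee-Jain (Type III): D = 0.66·[ε^1.25·(LQ²/(gh_f))^4.75 + ν·Q^9.4·(L/(gh_f))^5.2]^0.04
LQ²/(gh_f) = 1.396; L/(gh_f) = 6.319
Term 1 = ε^1.25·(…)^4.75 = 2.35×10^-7; Term 2 = ν·Q^9.4·(…)^5.2 = 5.34×10^-6
D = 0.66·(2.35×10^-7 + 5.34×10^-6)^0.04 = 0.4068 m = 407 mm
Check: V = 3.62 m/s, Re = 3.32×10^6, f = 0.009760, h_f = 28.9 m ≈ 29.2 m ✓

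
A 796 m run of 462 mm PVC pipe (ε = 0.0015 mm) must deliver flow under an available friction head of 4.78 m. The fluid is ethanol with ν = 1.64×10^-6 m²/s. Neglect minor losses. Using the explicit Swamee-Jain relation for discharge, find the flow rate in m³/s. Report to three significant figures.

Q ≈ 0.345 m³/s

Swamee-Jain (Type II): Q = -0.965·√(gD⁵h_f/L)·ln[ε/(3.7D) + √(3.17ν²L/(gD³h_f))]
√(gD⁵h_f/L) = √(9.81·0.462⁵·4.78/796) = 0.03521
ε/(3.7D) = 8.78×10^-7; √(3.17ν²L/(gD³h_f)) = 3.83×10^-5
Q = -0.965·0.03521·ln(3.919×10^-5) = 0.3448 m³/s
Check: V = 2.06 m/s, Re = 5.79×10^5, f = 0.01281, h_f = 4.76 m ≈ 4.78 m ✓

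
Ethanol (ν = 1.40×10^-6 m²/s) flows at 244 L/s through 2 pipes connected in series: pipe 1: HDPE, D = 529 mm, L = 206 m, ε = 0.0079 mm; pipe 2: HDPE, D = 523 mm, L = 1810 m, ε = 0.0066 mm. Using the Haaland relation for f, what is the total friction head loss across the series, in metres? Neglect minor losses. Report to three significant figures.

Pipe 1: V = 1.110 m/s, Re = 4.19×10^5, ε/D = 1.49×10^-5, f = 0.01364, h_1 = f(L/D)V²/2g = 0.3336 m
Pipe 2: V = 1.136 m/s, Re = 4.24×10^5, ε/D = 1.26×10^-5, f = 0.01358, h_2 = f(L/D)V²/2g = 3.091 m
Series → Q common, losses add: H = Σh = 3.425 m

H ≈ 3.42 m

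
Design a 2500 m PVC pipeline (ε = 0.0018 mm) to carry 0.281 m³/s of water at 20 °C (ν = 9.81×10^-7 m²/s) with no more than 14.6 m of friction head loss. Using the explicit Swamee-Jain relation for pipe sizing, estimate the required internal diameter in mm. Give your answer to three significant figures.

Swamee-Jain (Type III): D = 0.66·[ε^1.25·(LQ²/(gh_f))^4.75 + ν·Q^9.4·(L/(gh_f))^5.2]^0.04
LQ²/(gh_f) = 1.378; L/(gh_f) = 17.45
Term 1 = ε^1.25·(…)^4.75 = 3.03×10^-7; Term 2 = ν·Q^9.4·(…)^5.2 = 1.85×10^-5
D = 0.66·(3.03×10^-7 + 1.85×10^-5)^0.04 = 0.4271 m = 427 mm
Check: V = 1.96 m/s, Re = 8.54×10^5, f = 0.01202, h_f = 13.8 m ≈ 14.6 m ✓

D ≈ 427 mm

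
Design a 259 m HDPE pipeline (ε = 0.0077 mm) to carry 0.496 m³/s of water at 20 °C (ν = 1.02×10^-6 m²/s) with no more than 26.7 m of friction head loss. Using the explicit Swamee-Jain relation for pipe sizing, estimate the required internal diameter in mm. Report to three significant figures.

Swamee-Jain (Type III): D = 0.66·[ε^1.25·(LQ²/(gh_f))^4.75 + ν·Q^9.4·(L/(gh_f))^5.2]^0.04
LQ²/(gh_f) = 0.2433; L/(gh_f) = 0.9888
Term 1 = ε^1.25·(…)^4.75 = 4.92×10^-10; Term 2 = ν·Q^9.4·(…)^5.2 = 1.32×10^-9
D = 0.66·(4.92×10^-10 + 1.32×10^-9)^0.04 = 0.2950 m = 295 mm
Check: V = 7.26 m/s, Re = 2.10×10^6, f = 0.01119, h_f = 26.4 m ≈ 26.7 m ✓

D ≈ 295 mm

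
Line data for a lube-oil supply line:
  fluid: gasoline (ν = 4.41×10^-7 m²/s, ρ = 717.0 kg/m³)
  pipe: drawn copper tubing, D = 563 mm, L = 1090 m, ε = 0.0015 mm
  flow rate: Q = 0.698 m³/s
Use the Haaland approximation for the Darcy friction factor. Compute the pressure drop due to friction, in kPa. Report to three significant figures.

Δp ≈ 52.2 kPa

V = 4Q/(πD²) = 4·0.698/(π·0.563²) = 2.804 m/s
Re = VD/ν = 2.804·0.563/4.41×10^-7 = 3.58×10^6 → turbulent
ε/D = 0.0015/563 = 2.66×10^-6
Haaland: f = 0.009560
h_f = f(L/D)V²/(2g) = 0.009560·(1090/0.563)·2.804²/(2·9.81) = 7.416 m
Δp = ρg·h_f = 717.0·9.81·7.416 = 52.16 kPa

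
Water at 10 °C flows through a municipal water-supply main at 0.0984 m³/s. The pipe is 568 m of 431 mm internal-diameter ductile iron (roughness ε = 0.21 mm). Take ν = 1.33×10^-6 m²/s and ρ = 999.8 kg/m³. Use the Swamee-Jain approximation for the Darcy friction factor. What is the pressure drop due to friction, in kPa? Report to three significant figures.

V = 4Q/(πD²) = 4·0.0984/(π·0.431²) = 0.6745 m/s
Re = VD/ν = 0.6745·0.431/1.33×10^-6 = 2.19×10^5 → turbulent
ε/D = 0.21/431 = 4.87×10^-4
Swamee-Jain: f = 0.01872
h_f = f(L/D)V²/(2g) = 0.01872·(568/0.431)·0.6745²/(2·9.81) = 0.5719 m
Δp = ρg·h_f = 999.8·9.81·0.5719 = 5.609 kPa

Δp ≈ 5.61 kPa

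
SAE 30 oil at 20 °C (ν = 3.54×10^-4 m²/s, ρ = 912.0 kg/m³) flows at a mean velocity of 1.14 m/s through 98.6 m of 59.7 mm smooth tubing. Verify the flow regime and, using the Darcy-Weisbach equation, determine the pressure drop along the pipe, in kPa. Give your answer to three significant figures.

Δp ≈ 326 kPa

Re = VD/ν = 1.14·0.05970/3.54×10^-4 = 192 → laminar (Re < 2300)
f = 64/Re = 0.3329
h_f = f(L/D)V²/(2g) = 0.3329·(98.6/0.05970)·1.14²/(2·9.81) = 36.42 m
Δp = ρg·h_f = 912.0·9.81·36.42 = 325.8 kPa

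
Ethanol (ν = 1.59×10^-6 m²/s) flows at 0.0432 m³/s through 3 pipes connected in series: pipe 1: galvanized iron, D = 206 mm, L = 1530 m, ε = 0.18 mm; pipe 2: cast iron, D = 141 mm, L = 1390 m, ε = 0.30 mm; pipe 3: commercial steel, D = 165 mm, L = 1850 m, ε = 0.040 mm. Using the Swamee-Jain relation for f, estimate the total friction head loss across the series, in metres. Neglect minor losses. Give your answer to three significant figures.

Pipe 1: V = 1.296 m/s, Re = 1.68×10^5, ε/D = 8.74×10^-4, f = 0.02093, h_1 = f(L/D)V²/2g = 13.31 m
Pipe 2: V = 2.767 m/s, Re = 2.45×10^5, ε/D = 0.00213, f = 0.02467, h_2 = f(L/D)V²/2g = 94.90 m
Pipe 3: V = 2.020 m/s, Re = 2.10×10^5, ε/D = 2.42×10^-4, f = 0.01732, h_3 = f(L/D)V²/2g = 40.40 m
Series → Q common, losses add: H = Σh = 148.6 m

H ≈ 149 m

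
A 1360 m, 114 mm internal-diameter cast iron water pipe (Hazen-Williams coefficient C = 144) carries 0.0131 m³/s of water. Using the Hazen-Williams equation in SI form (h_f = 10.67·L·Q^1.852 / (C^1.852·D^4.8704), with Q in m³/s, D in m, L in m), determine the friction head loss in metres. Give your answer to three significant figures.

h_f = 10.67·1360·0.0131^1.852 / (144^1.852·0.114^4.8704) = 18.66 m

h_f ≈ 18.7 m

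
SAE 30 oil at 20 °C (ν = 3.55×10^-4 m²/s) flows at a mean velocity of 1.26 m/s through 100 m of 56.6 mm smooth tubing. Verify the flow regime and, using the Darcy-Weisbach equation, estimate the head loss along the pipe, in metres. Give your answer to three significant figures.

h_f ≈ 45.5 m

Re = VD/ν = 1.26·0.05660/3.55×10^-4 = 201 → laminar (Re < 2300)
f = 64/Re = 0.3186
h_f = f(L/D)V²/(2g) = 0.3186·(100/0.05660)·1.26²/(2·9.81) = 45.55 m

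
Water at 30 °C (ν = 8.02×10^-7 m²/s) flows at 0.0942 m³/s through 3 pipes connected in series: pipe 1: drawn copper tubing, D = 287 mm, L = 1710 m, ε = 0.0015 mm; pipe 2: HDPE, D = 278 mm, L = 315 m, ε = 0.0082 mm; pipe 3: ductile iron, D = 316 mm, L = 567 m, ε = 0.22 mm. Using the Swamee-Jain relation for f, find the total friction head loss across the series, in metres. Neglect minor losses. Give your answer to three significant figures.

H ≈ 12.8 m

Pipe 1: V = 1.456 m/s, Re = 5.21×10^5, ε/D = 5.23×10^-6, f = 0.01308, h_1 = f(L/D)V²/2g = 8.423 m
Pipe 2: V = 1.552 m/s, Re = 5.38×10^5, ε/D = 2.95×10^-5, f = 0.01340, h_2 = f(L/D)V²/2g = 1.864 m
Pipe 3: V = 1.201 m/s, Re = 4.73×10^5, ε/D = 6.96×10^-4, f = 0.01894, h_3 = f(L/D)V²/2g = 2.499 m
Series → Q common, losses add: H = Σh = 12.79 m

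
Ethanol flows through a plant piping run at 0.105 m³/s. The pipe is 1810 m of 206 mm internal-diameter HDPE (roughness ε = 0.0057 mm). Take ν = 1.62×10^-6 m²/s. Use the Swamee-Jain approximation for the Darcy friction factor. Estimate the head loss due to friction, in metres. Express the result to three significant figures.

V = 4Q/(πD²) = 4·0.105/(π·0.206²) = 3.150 m/s
Re = VD/ν = 3.150·0.206/1.62×10^-6 = 4.01×10^5 → turbulent
ε/D = 0.0057/206 = 2.77×10^-5
Swamee-Jain: f = 0.01400
h_f = f(L/D)V²/(2g) = 0.01400·(1810/0.206)·3.150²/(2·9.81) = 62.24 m

h_f ≈ 62.2 m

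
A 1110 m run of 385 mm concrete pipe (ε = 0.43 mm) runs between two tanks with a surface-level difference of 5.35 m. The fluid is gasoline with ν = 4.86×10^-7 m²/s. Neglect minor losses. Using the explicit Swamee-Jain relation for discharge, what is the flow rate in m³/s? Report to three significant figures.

Q ≈ 0.155 m³/s

Swamee-Jain (Type II): Q = -0.965·√(gD⁵h_f/L)·ln[ε/(3.7D) + √(3.17ν²L/(gD³h_f))]
√(gD⁵h_f/L) = √(9.81·0.385⁵·5.35/1110) = 0.02000
ε/(3.7D) = 3.02×10^-4; √(3.17ν²L/(gD³h_f)) = 1.67×10^-5
Q = -0.965·0.02000·ln(3.185×10^-4) = 0.1554 m³/s
Check: V = 1.33 m/s, Re = 1.06×10^6, f = 0.02053, h_f = 5.37 m ≈ 5.35 m ✓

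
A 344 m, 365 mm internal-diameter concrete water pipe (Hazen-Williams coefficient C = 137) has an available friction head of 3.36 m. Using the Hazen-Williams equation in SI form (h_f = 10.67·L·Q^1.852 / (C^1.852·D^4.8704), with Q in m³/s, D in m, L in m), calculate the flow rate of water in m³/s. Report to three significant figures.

Rearranging: Q = [h_f·C^1.852·D^4.8704 / (10.67·L)]^(1/1.852)
Q = [3.36·137^1.852·0.365^4.8704 / (10.67·344)]^0.540 = 0.2213 m³/s

Q ≈ 0.221 m³/s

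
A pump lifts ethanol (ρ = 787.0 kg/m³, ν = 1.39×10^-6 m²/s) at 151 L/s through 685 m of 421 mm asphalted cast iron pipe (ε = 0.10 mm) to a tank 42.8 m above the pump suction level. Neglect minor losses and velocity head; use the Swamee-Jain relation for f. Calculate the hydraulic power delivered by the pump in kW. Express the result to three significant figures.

P_hyd ≈ 51.8 kW

V = 4Q/(πD²) = 1.085 m/s; Re = 3.29×10^5; ε/D = 2.38×10^-4; f = 0.01645
h_f = f(L/D)V²/2g = 1.605 m
Total head H = z + h_f = 42.8 + 1.605 = 44.41 m
P_hyd = ρgQH = 787.0·9.81·0.151·44.41 = 51.77 kW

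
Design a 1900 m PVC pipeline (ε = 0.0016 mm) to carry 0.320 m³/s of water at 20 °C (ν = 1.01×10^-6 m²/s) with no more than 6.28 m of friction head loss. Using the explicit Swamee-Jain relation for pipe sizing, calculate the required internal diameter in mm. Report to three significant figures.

Swamee-Jain (Type III): D = 0.66·[ε^1.25·(LQ²/(gh_f))^4.75 + ν·Q^9.4·(L/(gh_f))^5.2]^0.04
LQ²/(gh_f) = 3.158; L/(gh_f) = 30.84
Term 1 = ε^1.25·(…)^4.75 = 1.34×10^-5; Term 2 = ν·Q^9.4·(…)^5.2 = 0.00125
D = 0.66·(1.34×10^-5 + 0.00125)^0.04 = 0.5053 m = 505 mm
Check: V = 1.60 m/s, Re = 7.98×10^5, f = 0.01213, h_f = 5.92 m ≈ 6.28 m ✓

D ≈ 505 mm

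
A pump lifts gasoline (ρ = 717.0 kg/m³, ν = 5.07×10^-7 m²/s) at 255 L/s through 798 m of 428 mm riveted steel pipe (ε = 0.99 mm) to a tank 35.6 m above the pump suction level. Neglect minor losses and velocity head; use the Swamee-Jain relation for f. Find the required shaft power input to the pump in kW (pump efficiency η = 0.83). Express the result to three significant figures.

V = 4Q/(πD²) = 1.772 m/s; Re = 1.50×10^6; ε/D = 0.00231; f = 0.02452
h_f = f(L/D)V²/2g = 7.320 m
Total head H = z + h_f = 35.6 + 7.320 = 42.92 m
P_hyd = ρgQH = 717.0·9.81·0.255·42.92 = 76.98 kW
P_shaft = P_hyd/η = 76.98/0.83 = 92.75 kW

P_shaft ≈ 92.7 kW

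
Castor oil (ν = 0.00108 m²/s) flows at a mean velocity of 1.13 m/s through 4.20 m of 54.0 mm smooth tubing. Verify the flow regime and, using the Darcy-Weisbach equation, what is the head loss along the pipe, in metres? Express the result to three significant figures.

Re = VD/ν = 1.13·0.05400/0.00108 = 56.5 → laminar (Re < 2300)
f = 64/Re = 1.133
h_f = f(L/D)V²/(2g) = 1.133·(4.20/0.05400)·1.13²/(2·9.81) = 5.734 m

h_f ≈ 5.73 m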